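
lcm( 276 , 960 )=22080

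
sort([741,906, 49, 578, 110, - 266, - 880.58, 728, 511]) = [ - 880.58,-266, 49, 110, 511, 578 , 728,741, 906 ] 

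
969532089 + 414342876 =1383874965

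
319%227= 92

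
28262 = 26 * 1087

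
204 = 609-405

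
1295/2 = 1295/2 = 647.50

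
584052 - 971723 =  - 387671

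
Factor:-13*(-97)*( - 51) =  -64311 = -3^1 * 13^1*17^1 * 97^1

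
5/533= 5/533 = 0.01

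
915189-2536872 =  - 1621683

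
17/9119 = 17/9119 = 0.00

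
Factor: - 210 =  - 2^1*3^1 *5^1*7^1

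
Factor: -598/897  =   - 2/3 = -2^1*3^( - 1 ) 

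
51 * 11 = 561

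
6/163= 6/163 = 0.04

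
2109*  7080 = 14931720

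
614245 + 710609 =1324854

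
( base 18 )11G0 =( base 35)594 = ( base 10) 6444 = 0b1100100101100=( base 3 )22211200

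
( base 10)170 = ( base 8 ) 252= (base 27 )68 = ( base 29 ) 5p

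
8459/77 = 109 + 6/7 = 109.86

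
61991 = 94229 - 32238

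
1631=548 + 1083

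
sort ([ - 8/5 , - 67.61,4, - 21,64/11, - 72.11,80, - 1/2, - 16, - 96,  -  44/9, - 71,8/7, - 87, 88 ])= [-96, - 87, - 72.11 , - 71,  -  67.61, - 21, - 16 , - 44/9, - 8/5, - 1/2,8/7 , 4,64/11,80,88 ] 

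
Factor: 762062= 2^1 * 7^1  *  29^1 * 1877^1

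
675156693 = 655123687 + 20033006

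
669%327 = 15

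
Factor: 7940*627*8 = 39827040 = 2^5*3^1*5^1*11^1*19^1*397^1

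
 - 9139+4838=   -  4301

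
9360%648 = 288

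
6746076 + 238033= 6984109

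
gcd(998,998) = 998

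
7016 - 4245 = 2771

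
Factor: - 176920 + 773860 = 2^2*3^1 * 5^1*9949^1 = 596940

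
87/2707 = 87/2707 = 0.03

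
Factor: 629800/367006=2^2*5^2*47^1*67^1*183503^( - 1 ) = 314900/183503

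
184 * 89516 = 16470944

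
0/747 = 0 = 0.00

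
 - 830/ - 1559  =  830/1559 = 0.53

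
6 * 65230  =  391380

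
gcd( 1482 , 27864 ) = 6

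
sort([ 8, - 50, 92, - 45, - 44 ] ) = [ - 50,  -  45, - 44,8,92]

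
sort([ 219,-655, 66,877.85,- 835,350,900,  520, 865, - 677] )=[- 835,  -  677, - 655 , 66,219, 350, 520,865, 877.85, 900]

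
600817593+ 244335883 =845153476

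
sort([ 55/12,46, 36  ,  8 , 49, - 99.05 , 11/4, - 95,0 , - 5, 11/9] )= [- 99.05,- 95,-5 , 0, 11/9,  11/4,55/12, 8, 36, 46, 49]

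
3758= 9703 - 5945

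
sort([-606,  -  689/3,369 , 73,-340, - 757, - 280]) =[ - 757, - 606, - 340, - 280,  -  689/3,  73, 369 ] 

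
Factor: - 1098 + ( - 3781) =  - 7^1*17^1*41^1 = - 4879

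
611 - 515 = 96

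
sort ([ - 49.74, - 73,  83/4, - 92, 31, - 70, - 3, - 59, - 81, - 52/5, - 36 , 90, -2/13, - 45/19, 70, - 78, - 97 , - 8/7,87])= [ - 97, - 92,- 81, - 78, - 73, - 70, - 59, - 49.74 , - 36, - 52/5, - 3,  -  45/19, -8/7, - 2/13, 83/4, 31 , 70, 87, 90 ]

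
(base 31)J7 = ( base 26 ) MO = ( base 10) 596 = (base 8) 1124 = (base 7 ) 1511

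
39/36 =1+1/12= 1.08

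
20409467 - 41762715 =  - 21353248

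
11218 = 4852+6366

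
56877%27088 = 2701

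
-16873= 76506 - 93379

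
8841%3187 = 2467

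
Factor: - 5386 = -2^1*2693^1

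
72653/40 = 72653/40  =  1816.33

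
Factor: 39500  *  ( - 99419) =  - 3927050500 =- 2^2*5^3*37^1*79^1*2687^1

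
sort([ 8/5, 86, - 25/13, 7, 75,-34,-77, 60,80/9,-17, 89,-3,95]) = [ - 77, - 34, - 17,-3, - 25/13,  8/5, 7,80/9,60, 75, 86,89, 95] 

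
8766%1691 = 311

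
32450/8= 4056+1/4  =  4056.25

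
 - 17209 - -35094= 17885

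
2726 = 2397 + 329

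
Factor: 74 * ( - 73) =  - 5402 = -2^1*37^1*73^1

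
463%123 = 94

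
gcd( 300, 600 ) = 300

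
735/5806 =735/5806 = 0.13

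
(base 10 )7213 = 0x1c2d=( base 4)1300231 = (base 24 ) ccd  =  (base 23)DEE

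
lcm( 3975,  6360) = 31800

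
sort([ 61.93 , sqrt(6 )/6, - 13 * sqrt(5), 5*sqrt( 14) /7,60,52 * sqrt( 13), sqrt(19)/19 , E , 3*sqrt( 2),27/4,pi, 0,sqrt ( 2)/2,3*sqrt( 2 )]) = [  -  13*sqrt (5 ),0 , sqrt(19)/19,sqrt( 6) /6,  sqrt( 2) /2,5*sqrt(14) /7,E,pi,3*sqrt( 2) , 3*sqrt(2),27/4, 60 , 61.93,52 *sqrt( 13 ) ] 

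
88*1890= 166320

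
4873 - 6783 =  - 1910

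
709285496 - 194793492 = 514492004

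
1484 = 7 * 212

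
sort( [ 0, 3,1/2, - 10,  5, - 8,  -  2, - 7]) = [ - 10, - 8, - 7 ,  -  2, 0 , 1/2, 3, 5 ]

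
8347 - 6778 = 1569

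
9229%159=7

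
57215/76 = 752 + 63/76 = 752.83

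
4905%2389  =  127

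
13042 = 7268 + 5774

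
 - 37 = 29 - 66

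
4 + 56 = 60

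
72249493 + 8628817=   80878310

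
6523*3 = 19569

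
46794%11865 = 11199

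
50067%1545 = 627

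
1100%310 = 170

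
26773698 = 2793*9586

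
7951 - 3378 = 4573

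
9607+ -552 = 9055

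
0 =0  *65147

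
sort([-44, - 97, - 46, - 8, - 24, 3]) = [ - 97,  -  46, - 44, - 24, - 8, 3]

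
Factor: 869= 11^1*79^1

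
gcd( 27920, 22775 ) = 5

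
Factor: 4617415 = 5^1*11^1*37^1*2269^1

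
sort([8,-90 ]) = [  -  90, 8]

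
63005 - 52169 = 10836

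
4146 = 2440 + 1706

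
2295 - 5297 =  - 3002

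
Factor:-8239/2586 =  - 2^( - 1 )*3^( - 1)*7^1*11^1*107^1*431^( -1)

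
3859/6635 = 3859/6635 = 0.58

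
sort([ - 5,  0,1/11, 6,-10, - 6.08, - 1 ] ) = [ - 10, - 6.08, - 5,  -  1, 0, 1/11,  6 ] 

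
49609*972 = 48219948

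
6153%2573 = 1007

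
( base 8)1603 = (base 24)1DB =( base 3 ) 1020022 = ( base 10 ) 899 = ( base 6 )4055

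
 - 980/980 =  - 1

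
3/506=3/506 = 0.01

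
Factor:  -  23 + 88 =65 =5^1 * 13^1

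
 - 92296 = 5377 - 97673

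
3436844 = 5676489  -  2239645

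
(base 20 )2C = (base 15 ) 37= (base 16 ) 34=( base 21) 2A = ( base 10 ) 52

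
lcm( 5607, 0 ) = 0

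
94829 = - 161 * ( - 589) 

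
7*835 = 5845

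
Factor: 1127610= 2^1 * 3^2*5^1*11^1*17^1*67^1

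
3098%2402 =696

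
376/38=9 + 17/19 = 9.89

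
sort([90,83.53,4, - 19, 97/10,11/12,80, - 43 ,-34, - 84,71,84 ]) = [ - 84, - 43, - 34, - 19,11/12, 4 , 97/10, 71 , 80, 83.53,  84 , 90] 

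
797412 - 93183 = 704229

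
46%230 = 46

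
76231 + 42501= 118732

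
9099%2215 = 239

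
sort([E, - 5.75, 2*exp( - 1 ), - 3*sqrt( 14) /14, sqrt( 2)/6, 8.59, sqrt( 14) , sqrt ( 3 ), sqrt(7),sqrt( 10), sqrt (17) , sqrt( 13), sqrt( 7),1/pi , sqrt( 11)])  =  [ - 5.75, - 3 * sqrt( 14) /14,sqrt( 2) /6,1/pi,2*exp( - 1 ), sqrt( 3) , sqrt( 7 ), sqrt( 7 ), E, sqrt ( 10), sqrt(11 ), sqrt( 13), sqrt( 14), sqrt(17), 8.59 ]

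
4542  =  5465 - 923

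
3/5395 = 3/5395 = 0.00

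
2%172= 2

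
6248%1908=524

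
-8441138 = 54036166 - 62477304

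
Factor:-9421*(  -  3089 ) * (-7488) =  - 2^6*3^2*13^1*3089^1*9421^1 = - 217911799872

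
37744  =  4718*8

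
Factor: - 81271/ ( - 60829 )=59^ ( - 1)*67^1*1031^ (-1) * 1213^1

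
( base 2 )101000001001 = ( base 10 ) 2569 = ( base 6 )15521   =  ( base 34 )27j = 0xA09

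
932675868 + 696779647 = 1629455515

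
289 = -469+758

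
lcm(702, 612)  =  23868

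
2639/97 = 2639/97 = 27.21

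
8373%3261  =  1851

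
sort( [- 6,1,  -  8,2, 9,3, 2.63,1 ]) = [-8, - 6, 1,1,2,2.63, 3 , 9]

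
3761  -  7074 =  -3313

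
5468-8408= - 2940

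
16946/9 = 16946/9 = 1882.89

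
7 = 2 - -5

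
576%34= 32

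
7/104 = 7/104  =  0.07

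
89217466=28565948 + 60651518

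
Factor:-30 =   -  2^1 * 3^1*5^1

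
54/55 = 54/55 = 0.98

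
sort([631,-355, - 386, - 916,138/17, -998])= [ - 998, - 916,-386,-355  ,  138/17,631] 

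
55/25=2 + 1/5 = 2.20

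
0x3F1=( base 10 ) 1009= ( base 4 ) 33301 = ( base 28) 181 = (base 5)13014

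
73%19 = 16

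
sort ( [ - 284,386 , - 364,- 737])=[- 737, - 364, - 284,386]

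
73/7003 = 73/7003=0.01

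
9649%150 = 49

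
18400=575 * 32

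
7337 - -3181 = 10518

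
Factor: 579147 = 3^1 * 71^1* 2719^1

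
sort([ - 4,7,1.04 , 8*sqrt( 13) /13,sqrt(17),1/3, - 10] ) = [ - 10, - 4,1/3,  1.04,8*sqrt( 13)/13,sqrt( 17),7] 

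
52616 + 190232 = 242848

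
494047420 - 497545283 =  - 3497863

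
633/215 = 633/215= 2.94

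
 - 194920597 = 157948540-352869137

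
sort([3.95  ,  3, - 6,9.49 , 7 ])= [ - 6,3,3.95,  7, 9.49]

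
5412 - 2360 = 3052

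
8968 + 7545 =16513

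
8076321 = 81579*99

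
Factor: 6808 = 2^3 * 23^1*37^1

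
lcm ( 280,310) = 8680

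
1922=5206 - 3284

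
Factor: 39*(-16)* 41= - 25584 = -  2^4*3^1*13^1* 41^1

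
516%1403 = 516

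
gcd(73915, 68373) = 1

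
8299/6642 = 1 + 1657/6642 = 1.25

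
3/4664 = 3/4664 = 0.00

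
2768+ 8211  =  10979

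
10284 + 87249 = 97533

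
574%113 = 9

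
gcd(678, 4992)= 6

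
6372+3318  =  9690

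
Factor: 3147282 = 2^1 * 3^3* 167^1 * 349^1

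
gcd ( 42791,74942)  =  7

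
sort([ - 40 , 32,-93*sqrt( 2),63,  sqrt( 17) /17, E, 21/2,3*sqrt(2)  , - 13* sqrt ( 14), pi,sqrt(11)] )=[ - 93*sqrt(2),  -  13 * sqrt (14), - 40,sqrt( 17)/17,E,pi, sqrt( 11 ),3*sqrt( 2), 21/2, 32,63]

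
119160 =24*4965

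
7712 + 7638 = 15350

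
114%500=114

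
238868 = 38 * 6286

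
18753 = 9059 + 9694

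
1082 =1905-823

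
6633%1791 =1260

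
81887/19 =4309 + 16/19 = 4309.84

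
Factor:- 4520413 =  - 47^1*96179^1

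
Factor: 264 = 2^3*3^1* 11^1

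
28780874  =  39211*734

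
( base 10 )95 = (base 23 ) 43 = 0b1011111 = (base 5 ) 340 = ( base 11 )87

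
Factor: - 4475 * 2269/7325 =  - 406151/293 = -179^1*293^( - 1 )*2269^1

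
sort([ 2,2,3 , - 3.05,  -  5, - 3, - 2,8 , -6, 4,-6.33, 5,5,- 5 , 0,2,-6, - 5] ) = [ - 6.33, - 6, - 6,-5, - 5, - 5,  -  3.05, - 3,-2,  0, 2, 2,2, 3,4, 5,5, 8]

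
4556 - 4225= 331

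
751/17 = 44 + 3/17 = 44.18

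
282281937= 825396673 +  - 543114736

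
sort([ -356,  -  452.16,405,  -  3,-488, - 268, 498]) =[ - 488,-452.16, - 356,- 268, - 3, 405,498]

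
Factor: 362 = 2^1*181^1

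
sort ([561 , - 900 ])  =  [ - 900, 561 ]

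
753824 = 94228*8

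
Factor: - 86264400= - 2^4*3^1*5^2 * 71887^1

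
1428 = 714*2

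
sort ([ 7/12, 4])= [ 7/12 , 4 ]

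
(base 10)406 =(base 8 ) 626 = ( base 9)501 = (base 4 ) 12112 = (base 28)EE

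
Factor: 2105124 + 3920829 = 6025953=3^1*1069^1*1879^1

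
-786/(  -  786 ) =1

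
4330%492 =394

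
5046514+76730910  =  81777424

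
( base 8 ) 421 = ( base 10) 273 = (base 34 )81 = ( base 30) 93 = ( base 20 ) DD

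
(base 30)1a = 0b101000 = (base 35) 15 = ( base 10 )40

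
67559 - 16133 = 51426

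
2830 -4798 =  - 1968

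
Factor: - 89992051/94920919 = - 59^1*241^1*6329^1*94920919^( - 1 )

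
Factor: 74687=74687^1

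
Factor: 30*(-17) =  - 510=- 2^1*3^1*5^1*17^1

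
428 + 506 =934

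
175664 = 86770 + 88894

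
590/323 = 1 + 267/323 = 1.83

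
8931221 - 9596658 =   -  665437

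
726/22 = 33 = 33.00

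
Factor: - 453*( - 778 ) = 352434 = 2^1*3^1*151^1*389^1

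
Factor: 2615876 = 2^2*653969^1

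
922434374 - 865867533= 56566841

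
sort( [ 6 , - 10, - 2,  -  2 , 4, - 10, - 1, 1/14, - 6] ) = [ - 10, - 10, - 6,  -  2, - 2, - 1,1/14,4,  6]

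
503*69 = 34707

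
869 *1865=1620685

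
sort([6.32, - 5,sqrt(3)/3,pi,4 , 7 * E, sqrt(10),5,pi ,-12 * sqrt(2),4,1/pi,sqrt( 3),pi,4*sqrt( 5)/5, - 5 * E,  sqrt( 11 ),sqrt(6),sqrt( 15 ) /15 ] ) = [  -  12*sqrt (2), - 5 * E,  -  5, sqrt( 15)/15 , 1/pi, sqrt( 3)/3,  sqrt(3),4 * sqrt(5 ) /5,sqrt(6 ) , pi,pi,  pi,sqrt (10),sqrt(11) , 4, 4, 5,6.32,7 * E ] 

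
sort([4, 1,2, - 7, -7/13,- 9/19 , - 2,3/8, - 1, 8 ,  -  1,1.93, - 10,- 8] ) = [ - 10, - 8, - 7, - 2,  -  1, - 1, - 7/13, - 9/19,3/8,1,1.93,2,4, 8]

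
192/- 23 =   -  192/23 = -8.35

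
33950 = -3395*( - 10 )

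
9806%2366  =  342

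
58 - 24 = 34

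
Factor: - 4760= - 2^3*5^1*7^1*17^1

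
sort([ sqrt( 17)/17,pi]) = [ sqrt( 17)/17,pi ]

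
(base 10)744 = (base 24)170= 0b1011101000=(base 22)1BI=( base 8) 1350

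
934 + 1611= 2545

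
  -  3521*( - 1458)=5133618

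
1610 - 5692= -4082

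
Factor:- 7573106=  - 2^1*3786553^1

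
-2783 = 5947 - 8730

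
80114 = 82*977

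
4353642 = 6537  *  666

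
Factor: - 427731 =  - 3^1 * 23^1 * 6199^1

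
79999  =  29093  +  50906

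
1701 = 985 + 716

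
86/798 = 43/399 = 0.11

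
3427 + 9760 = 13187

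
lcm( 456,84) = 3192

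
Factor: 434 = 2^1*7^1* 31^1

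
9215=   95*97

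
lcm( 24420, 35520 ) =390720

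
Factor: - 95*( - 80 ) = 2^4*5^2*19^1 = 7600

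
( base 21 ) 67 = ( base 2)10000101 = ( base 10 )133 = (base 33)41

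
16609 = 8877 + 7732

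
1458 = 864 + 594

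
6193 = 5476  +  717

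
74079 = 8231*9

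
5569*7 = 38983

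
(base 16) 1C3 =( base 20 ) 12B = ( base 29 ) FG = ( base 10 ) 451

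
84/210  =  2/5 = 0.40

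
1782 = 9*198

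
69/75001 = 69/75001 = 0.00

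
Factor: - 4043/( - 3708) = 2^( - 2)*3^( - 2)*13^1 * 103^( - 1)*311^1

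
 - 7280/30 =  - 243+1/3 = - 242.67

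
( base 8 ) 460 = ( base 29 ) ae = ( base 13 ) 1A5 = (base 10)304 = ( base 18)gg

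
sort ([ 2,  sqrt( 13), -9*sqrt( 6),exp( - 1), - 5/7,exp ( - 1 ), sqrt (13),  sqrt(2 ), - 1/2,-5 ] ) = [  -  9*sqrt( 6), - 5,-5/7, - 1/2 , exp(  -  1 ),  exp( - 1),sqrt(2) , 2,  sqrt(13), sqrt(13 )] 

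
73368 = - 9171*( - 8 )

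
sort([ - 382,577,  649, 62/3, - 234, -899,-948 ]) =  [ - 948, - 899,-382, - 234, 62/3,577,649]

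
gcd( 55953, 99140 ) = 1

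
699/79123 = 699/79123=0.01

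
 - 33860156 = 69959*( - 484 )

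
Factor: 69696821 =17^1*1433^1 * 2861^1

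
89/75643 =89/75643 = 0.00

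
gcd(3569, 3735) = 83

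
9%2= 1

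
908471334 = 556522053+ 351949281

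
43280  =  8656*5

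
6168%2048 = 24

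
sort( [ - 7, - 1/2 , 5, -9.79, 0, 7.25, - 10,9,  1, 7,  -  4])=[-10,- 9.79, - 7  ,-4, -1/2, 0,1, 5,7, 7.25,9 ] 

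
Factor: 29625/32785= 75/83= 3^1*5^2*83^( - 1)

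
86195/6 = 14365 + 5/6 = 14365.83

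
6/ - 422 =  -3/211 =- 0.01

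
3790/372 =1895/186 = 10.19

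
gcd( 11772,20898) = 54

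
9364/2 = 4682 = 4682.00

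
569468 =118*4826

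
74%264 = 74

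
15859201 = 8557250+7301951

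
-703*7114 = -5001142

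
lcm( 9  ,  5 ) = 45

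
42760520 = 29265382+13495138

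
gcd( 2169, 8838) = 9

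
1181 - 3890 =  - 2709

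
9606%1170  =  246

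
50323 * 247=12429781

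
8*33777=270216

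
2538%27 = 0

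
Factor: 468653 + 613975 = 1082628 = 2^2*3^2*17^1*29^1*61^1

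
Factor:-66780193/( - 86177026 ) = 2^( - 1 )*13^( - 1)*19^1*3314501^(-1) * 3514747^1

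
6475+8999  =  15474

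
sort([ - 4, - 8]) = [-8, - 4]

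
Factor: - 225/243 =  - 25/27 = - 3^( - 3 )*5^2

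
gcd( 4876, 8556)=92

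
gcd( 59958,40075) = 1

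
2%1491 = 2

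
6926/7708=3463/3854 = 0.90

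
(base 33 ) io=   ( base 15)2b3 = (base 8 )1152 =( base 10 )618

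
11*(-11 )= - 121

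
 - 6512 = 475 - 6987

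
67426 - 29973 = 37453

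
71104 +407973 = 479077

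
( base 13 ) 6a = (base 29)31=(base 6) 224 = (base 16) 58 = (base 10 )88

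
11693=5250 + 6443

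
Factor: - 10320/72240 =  - 1/7 = -7^ (  -  1) 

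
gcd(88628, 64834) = 2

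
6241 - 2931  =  3310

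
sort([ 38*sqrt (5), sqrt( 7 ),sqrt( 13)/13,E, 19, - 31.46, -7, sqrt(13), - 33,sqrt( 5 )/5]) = [-33, - 31.46,-7,sqrt (13) /13 , sqrt( 5)/5,sqrt( 7), E,  sqrt( 13),19,38*sqrt( 5)]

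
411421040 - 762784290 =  - 351363250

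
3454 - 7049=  - 3595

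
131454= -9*( - 14606 ) 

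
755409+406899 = 1162308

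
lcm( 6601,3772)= 26404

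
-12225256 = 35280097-47505353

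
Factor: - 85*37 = - 5^1 * 17^1*37^1 = - 3145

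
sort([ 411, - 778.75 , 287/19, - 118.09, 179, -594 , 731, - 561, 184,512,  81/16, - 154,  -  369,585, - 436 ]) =[ - 778.75, - 594, - 561, - 436, - 369,-154, - 118.09,81/16, 287/19, 179 , 184,411,512, 585,731 ] 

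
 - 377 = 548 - 925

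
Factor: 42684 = 2^2*3^1*3557^1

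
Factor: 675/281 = 3^3 *5^2*281^( - 1 ) 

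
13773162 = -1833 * ( - 7514)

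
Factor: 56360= 2^3*5^1*1409^1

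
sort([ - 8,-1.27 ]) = [ - 8, - 1.27] 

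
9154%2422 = 1888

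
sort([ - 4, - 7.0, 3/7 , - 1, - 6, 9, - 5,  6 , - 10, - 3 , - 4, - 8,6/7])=[ - 10,-8, - 7.0, - 6, - 5, - 4,-4, - 3,-1,3/7, 6/7,6 , 9 ] 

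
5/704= 5/704= 0.01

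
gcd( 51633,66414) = 3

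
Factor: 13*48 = 624 = 2^4*3^1*13^1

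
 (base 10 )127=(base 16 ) 7F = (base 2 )1111111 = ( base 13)9a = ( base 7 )241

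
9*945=8505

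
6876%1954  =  1014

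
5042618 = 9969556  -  4926938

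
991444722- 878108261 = 113336461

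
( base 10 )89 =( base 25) 3E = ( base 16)59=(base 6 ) 225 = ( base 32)2p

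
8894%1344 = 830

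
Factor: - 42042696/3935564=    - 10510674/983891 = - 2^1*3^1*31^1*113^(  -  1 )*8707^(-1 )*56509^1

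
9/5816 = 9/5816 = 0.00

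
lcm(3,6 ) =6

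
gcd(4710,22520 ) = 10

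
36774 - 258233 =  - 221459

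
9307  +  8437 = 17744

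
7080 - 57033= - 49953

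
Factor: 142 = 2^1*71^1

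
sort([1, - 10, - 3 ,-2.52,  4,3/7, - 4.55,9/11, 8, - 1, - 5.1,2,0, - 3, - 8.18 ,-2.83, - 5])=[ - 10,  -  8.18, - 5.1 ,-5, - 4.55, - 3, - 3,-2.83,  -  2.52,- 1, 0,3/7, 9/11,1, 2,4,  8 ] 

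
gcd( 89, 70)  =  1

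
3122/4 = 780+ 1/2 = 780.50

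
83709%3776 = 637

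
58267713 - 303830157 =-245562444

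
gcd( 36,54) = 18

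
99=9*11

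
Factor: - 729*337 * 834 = -204891282 = - 2^1*3^7*139^1* 337^1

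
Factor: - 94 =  - 2^1 * 47^1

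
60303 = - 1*(- 60303) 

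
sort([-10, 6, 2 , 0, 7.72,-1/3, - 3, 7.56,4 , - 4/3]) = [- 10 , - 3, - 4/3, - 1/3, 0,2,4, 6, 7.56, 7.72]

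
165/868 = 165/868 = 0.19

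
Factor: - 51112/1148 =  - 12778/287 = - 2^1*7^ ( - 1)  *41^( - 1 )*6389^1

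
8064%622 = 600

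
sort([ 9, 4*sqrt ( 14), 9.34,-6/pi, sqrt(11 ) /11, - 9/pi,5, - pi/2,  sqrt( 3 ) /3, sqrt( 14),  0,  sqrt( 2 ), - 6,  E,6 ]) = [ - 6, - 9/pi , - 6/pi, - pi/2 , 0, sqrt ( 11) /11, sqrt( 3 ) /3, sqrt( 2 ),  E, sqrt( 14),5,6, 9  ,  9.34, 4 *sqrt(14 ) ]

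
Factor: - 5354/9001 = -2^1*2677^1*9001^(-1)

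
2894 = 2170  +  724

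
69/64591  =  69/64591  =  0.00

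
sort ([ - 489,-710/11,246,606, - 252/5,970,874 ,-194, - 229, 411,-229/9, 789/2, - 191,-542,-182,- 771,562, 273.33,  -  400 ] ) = [-771, - 542,  -  489,-400, - 229 , - 194, - 191,-182,-710/11, - 252/5,-229/9, 246, 273.33,789/2,411,562,606, 874,  970]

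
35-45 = -10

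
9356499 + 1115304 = 10471803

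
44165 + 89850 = 134015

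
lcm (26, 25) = 650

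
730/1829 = 730/1829 = 0.40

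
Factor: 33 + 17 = 50=   2^1*5^2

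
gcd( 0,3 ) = 3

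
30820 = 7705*4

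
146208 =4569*32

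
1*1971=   1971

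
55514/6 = 9252 +1/3= 9252.33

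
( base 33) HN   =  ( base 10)584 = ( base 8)1110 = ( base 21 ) 16H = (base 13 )35c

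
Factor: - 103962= -2^1*3^1*17327^1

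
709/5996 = 709/5996=0.12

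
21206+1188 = 22394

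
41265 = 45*917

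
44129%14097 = 1838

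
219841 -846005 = -626164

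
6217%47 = 13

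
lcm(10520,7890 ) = 31560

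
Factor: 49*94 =4606 = 2^1*7^2*47^1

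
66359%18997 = 9368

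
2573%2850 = 2573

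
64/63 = 64/63=1.02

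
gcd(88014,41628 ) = 6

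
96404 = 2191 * 44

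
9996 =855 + 9141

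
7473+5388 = 12861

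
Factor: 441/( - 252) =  -7/4= - 2^( - 2)*7^1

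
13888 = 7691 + 6197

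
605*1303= 788315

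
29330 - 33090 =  - 3760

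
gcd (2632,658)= 658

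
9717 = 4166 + 5551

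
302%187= 115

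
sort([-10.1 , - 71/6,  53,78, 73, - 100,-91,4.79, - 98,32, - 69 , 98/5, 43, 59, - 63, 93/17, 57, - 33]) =[ - 100,  -  98, - 91,  -  69, - 63, -33,-71/6, - 10.1, 4.79,93/17,98/5, 32, 43, 53, 57,59,73,  78]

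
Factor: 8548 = 2^2*2137^1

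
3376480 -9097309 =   -  5720829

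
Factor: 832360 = 2^3  *5^1*20809^1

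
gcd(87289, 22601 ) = 1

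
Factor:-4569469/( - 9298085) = 5^( -1 ) * 1859617^( - 1)  *  4569469^1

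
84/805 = 12/115 = 0.10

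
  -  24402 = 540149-564551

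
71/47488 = 71/47488=0.00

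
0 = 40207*0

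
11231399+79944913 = 91176312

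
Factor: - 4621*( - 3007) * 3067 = 31^1 *97^1*3067^1 *4621^1 =42617029249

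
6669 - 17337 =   -  10668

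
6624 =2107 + 4517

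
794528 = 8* 99316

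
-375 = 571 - 946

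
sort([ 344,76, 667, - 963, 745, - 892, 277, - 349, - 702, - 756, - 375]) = [-963, - 892, -756, - 702, - 375, - 349, 76,277, 344 , 667, 745]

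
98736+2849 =101585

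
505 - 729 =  - 224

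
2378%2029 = 349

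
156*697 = 108732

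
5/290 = 1/58 = 0.02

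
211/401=211/401 = 0.53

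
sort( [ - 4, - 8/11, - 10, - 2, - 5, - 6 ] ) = [ - 10, - 6, - 5, - 4,  -  2, - 8/11] 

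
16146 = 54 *299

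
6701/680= 9+581/680 = 9.85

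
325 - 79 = 246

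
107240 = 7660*14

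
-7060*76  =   - 536560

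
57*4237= 241509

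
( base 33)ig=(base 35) HF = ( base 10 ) 610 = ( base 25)oa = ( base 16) 262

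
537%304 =233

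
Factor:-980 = -2^2*5^1*7^2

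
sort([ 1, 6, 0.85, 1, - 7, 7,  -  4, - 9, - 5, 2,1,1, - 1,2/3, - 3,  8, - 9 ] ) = [ - 9, - 9, -7, - 5, - 4,-3, - 1, 2/3, 0.85,1,1, 1, 1,2, 6, 7,8]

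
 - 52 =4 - 56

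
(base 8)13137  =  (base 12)3393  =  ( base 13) 27b7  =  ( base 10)5727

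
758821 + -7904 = 750917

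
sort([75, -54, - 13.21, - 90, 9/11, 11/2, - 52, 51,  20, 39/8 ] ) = [- 90,-54,-52,- 13.21,9/11,39/8, 11/2,20, 51, 75]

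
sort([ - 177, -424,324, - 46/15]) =[ - 424, - 177, - 46/15, 324]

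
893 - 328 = 565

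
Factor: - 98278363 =  -  47^1  *97^1*21557^1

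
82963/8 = 10370 + 3/8= 10370.38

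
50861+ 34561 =85422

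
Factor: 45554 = 2^1*22777^1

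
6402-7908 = -1506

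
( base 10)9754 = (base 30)AP4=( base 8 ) 23032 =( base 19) 1807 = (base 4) 2120122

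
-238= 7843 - 8081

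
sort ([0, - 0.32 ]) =[ - 0.32,0 ] 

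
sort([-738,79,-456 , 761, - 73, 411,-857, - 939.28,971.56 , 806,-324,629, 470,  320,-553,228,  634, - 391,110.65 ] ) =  [ - 939.28, - 857,  -  738,-553,-456 ,-391, - 324,-73,  79,110.65,228,  320,411,  470,  629,634, 761,  806,971.56]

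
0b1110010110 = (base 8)1626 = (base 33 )rr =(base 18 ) 2F0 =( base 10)918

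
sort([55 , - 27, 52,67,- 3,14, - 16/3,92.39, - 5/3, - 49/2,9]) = [-27, - 49/2, - 16/3, - 3, - 5/3,9 , 14,52  ,  55,67,92.39]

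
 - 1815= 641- 2456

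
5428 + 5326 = 10754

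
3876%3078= 798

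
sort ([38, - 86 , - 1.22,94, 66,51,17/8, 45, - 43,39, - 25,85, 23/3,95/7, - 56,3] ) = [-86, - 56, - 43  , - 25,-1.22,17/8, 3, 23/3,95/7, 38, 39,45,51 , 66,85,94]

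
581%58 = 1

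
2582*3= 7746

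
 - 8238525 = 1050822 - 9289347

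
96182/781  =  96182/781 = 123.15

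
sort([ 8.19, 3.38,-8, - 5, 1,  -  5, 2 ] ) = [- 8,  -  5, - 5, 1,2, 3.38, 8.19 ] 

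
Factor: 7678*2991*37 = 849701226 =2^1*3^1*11^1*37^1*349^1 * 997^1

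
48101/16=48101/16=3006.31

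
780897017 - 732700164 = 48196853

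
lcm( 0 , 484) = 0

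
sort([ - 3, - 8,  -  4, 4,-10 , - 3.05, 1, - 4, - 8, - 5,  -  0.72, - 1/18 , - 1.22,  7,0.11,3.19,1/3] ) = [ - 10, - 8, - 8 , - 5,  -  4 , - 4 , - 3.05, - 3,  -  1.22, - 0.72, - 1/18,0.11,1/3  ,  1,  3.19 , 4,7]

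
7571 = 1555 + 6016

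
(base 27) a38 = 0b1110011010011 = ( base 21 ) GF8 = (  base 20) i8j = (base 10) 7379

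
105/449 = 105/449 =0.23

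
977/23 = 42 + 11/23=   42.48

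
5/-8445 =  - 1+ 1688/1689 = -0.00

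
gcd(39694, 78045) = 1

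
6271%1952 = 415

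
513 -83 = 430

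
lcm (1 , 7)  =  7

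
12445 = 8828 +3617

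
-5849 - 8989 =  - 14838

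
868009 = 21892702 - 21024693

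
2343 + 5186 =7529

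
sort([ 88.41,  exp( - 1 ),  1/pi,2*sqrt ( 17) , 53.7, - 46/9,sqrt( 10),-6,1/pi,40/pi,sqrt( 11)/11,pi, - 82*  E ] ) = [ - 82*E, - 6, - 46/9, sqrt (11 ) /11,1/pi,1/pi,exp( - 1),pi, sqrt(10),2 * sqrt(17 ),  40/pi, 53.7,88.41]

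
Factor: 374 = 2^1* 11^1*17^1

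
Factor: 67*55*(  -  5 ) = - 5^2*11^1* 67^1 = -18425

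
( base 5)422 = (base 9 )134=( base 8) 160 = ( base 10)112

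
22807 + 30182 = 52989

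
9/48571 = 9/48571 = 0.00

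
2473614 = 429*5766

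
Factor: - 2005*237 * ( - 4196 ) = 1993876260 = 2^2*3^1*5^1*79^1*401^1 * 1049^1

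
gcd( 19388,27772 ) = 524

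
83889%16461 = 1584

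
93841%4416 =1105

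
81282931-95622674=-14339743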